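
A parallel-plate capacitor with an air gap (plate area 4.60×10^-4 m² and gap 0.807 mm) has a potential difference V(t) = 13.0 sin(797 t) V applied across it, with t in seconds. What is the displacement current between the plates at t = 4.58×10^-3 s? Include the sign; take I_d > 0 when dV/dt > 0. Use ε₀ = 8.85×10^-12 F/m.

-4.56×10^-8 A

dE/dt = (V₀ω/d)·cos(ωt) with ωt = 3.65026 rad: (13.0)(797)(-0.8734)/(8.07×10^-4) = -1.121×10^7 V/(m·s).
I_d = ε₀ A dE/dt = (8.85×10^-12)(4.60×10^-4)(-1.121×10^7) = -4.56×10^-8 A.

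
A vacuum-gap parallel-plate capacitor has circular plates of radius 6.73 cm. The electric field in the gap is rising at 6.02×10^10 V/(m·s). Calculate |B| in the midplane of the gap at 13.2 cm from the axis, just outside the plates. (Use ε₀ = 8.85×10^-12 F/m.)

Through the whole plate area (πR² = 0.01423 m²), I_d = ε₀ πR² dE/dt = 7.581×10^-3 A.
With r > R the enclosed displacement current is the full I_d; B = μ₀ I_d / (2πr) = 1.15×10^-8 T.

1.15×10^-8 T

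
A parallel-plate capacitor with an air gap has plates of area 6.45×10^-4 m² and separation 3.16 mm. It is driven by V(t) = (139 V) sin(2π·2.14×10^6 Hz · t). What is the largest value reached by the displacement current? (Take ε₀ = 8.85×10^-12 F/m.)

3.38×10^-3 A

C = ε₀A/d = (8.85×10^-12)(6.45×10^-4)/(3.16×10^-3) = 1.806×10^-12 F; ω = 2πf = 1.345×10^7 rad/s.
I_d = C dV/dt, so |I_d|_max = C V₀ ω = (1.806×10^-12)(139)(1.345×10^7) = 3.38×10^-3 A.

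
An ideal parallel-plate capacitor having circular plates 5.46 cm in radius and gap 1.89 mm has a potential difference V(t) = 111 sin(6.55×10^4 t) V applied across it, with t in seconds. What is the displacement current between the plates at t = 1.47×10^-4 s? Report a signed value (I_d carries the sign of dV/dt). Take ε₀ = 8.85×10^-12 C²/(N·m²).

-3.12×10^-4 A

C = ε₀A/d = (8.85×10^-12)(9.366×10^-3)/(1.89×10^-3) = 4.386×10^-11 F. dV/dt = V₀ω·cos(ωt); at ωt = 9.6285 rad this factor is -0.9793.
I_d = C dV/dt = (4.386×10^-11)(111)(6.55×10^4)(-0.9793) = -3.12×10^-4 A.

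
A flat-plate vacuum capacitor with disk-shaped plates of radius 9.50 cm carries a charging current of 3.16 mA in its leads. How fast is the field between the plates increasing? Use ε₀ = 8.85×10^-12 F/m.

The displacement current between the plates equals the conduction current, I_d = 3.16 mA.
Since I_d = ε₀ A dE/dt, dE/dt = I_d/(ε₀A) = (3.16×10^-3)/((8.85×10^-12)(0.02835)) = 1.26×10^10 V/(m·s).

1.26×10^10 V/(m·s)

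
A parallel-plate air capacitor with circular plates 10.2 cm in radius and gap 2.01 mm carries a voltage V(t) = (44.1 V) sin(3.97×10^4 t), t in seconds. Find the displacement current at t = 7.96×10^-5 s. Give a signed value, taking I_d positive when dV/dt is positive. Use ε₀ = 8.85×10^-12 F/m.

dE/dt = (V₀ω/d)·cos(ωt) with ωt = 3.16012 rad: (44.1)(3.97×10^4)(-0.9998)/(2.01×10^-3) = -8.709×10^8 V/(m·s).
I_d = ε₀ A dE/dt = (8.85×10^-12)(0.03269)(-8.709×10^8) = -2.52×10^-4 A.

-2.52×10^-4 A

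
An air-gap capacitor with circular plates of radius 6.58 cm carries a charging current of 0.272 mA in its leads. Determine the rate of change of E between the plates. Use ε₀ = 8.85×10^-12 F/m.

2.26×10^9 V/(m·s)

By continuity, I_d in the gap equals the 0.272 mA flowing in the wire.
Since I_d = ε₀ A dE/dt, dE/dt = I_d/(ε₀A) = (2.72×10^-4)/((8.85×10^-12)(0.01360)) = 2.26×10^9 V/(m·s).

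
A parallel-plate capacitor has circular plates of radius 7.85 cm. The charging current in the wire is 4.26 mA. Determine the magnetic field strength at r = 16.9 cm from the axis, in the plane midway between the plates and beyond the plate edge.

5.04×10^-9 T

No conduction current crosses the gap, so I_d there equals the 4.26×10^-3 A in the leads.
Outside the plates the loop encloses all of I_d, so B·2πr = μ₀ I_d and B = 5.04×10^-9 T.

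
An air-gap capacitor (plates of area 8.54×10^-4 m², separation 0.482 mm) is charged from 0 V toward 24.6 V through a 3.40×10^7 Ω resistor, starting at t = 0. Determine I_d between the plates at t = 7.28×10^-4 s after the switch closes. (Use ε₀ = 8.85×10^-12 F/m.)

C = ε₀A/d = (8.85×10^-12)(8.54×10^-4)/(4.82×10^-4) = 1.568×10^-11 F and τ = RC = 5.331×10^-4 s. I_d in the gap equals the RC charging current.
I_d(t) = (V₀/R) e^(−t/τ) = 7.235×10^-7 · e^(−1.366) = 1.85×10^-7 A.

1.85×10^-7 A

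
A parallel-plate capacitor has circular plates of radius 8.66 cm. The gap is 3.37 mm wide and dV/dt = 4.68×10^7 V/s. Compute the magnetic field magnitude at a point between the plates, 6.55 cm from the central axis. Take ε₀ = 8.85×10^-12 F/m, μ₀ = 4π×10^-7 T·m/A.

5.06×10^-9 T

I_d = C dV/dt with C = ε₀πR²/d = 6.187×10^-11 F, so I_d = (6.187×10^-11)(4.68×10^7) = 2.896×10^-3 A.
∮B·dl = μ₀ I_d,enc with I_d,enc = I_d r²/R² = 1.657×10^-3 A; so B = μ₀ I_d,enc/(2πr) = 5.06×10^-9 T.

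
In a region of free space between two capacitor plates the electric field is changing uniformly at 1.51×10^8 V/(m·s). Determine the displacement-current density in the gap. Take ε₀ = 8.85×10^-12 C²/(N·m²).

1.34×10^-3 A/m²

J_d = ε₀ ∂E/∂t, so J_d = 1.34×10^-3 A/m².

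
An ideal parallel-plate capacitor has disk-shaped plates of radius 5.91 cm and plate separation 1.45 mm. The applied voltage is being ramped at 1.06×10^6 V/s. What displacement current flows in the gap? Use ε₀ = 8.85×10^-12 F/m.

7.10×10^-5 A

The displacement current equals the charging current C dV/dt. With C = ε₀A/d = (8.85×10^-12)(0.01097)/(1.45×10^-3) = 6.695×10^-11 F, I_d = (6.695×10^-11)(1.06×10^6) = 7.10×10^-5 A.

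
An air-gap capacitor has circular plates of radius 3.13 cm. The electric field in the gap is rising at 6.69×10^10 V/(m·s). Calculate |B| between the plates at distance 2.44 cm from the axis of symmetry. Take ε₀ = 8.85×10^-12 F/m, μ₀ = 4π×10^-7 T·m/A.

9.08×10^-9 T

Through the whole plate area (πR² = 3.078×10^-3 m²), I_d = ε₀ πR² dE/dt = 1.822×10^-3 A.
An Ampèrian loop of radius r encloses a fraction (r/R)² of I_d. Then B·2πr = μ₀ I_d (r/R)², giving B = μ₀ I_d r/(2πR²) = 9.08×10^-9 T.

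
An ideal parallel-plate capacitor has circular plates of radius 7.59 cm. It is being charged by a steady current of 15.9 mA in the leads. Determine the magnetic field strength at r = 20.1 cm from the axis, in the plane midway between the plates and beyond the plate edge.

By continuity the displacement current in the gap matches the conduction current: I_d = 0.0159 A.
With r > R the enclosed displacement current is the full I_d; B = μ₀ I_d / (2πr) = 1.58×10^-8 T.

1.58×10^-8 T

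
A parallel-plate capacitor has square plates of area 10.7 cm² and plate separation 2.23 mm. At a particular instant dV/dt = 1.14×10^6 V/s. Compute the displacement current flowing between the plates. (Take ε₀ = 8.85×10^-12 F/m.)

The displacement current equals the charging current C dV/dt. With C = ε₀A/d = (8.85×10^-12)(1.07×10^-3)/(2.23×10^-3) = 4.246×10^-12 F, I_d = (4.246×10^-12)(1.14×10^6) = 4.84×10^-6 A.

4.84×10^-6 A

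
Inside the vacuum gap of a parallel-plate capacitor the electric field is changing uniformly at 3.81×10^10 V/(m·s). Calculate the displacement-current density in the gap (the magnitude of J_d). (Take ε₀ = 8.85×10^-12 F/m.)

0.337 A/m²

The displacement-current density is ε₀ ∂E/∂t = (8.85×10^-12)(3.81×10^10) = 0.337 A/m².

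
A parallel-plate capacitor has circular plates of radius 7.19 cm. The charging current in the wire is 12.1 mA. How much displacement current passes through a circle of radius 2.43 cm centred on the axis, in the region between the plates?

No conduction current crosses the gap, so I_d there equals the 0.0121 A in the leads.
Since J_d is uniform, the enclosed fraction is (r/R)² = 0.1142, giving I_d,enc = 1.38×10^-3 A.

1.38×10^-3 A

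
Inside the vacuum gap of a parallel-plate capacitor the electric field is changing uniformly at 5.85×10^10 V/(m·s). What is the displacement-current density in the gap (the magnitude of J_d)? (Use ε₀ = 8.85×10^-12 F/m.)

J_d = ε₀ dE/dt = (8.85×10^-12)(5.85×10^10) = 0.518 A/m².

0.518 A/m²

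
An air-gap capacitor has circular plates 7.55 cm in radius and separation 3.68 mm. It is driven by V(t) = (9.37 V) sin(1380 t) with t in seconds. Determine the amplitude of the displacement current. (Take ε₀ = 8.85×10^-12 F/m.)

C = ε₀A/d = (8.85×10^-12)(0.01791)/(3.68×10^-3) = 4.307×10^-11 F; ω = 1380 rad/s.
I_d = C dV/dt, so |I_d|_max = C V₀ ω = (4.307×10^-11)(9.37)(1380) = 5.57×10^-7 A.

5.57×10^-7 A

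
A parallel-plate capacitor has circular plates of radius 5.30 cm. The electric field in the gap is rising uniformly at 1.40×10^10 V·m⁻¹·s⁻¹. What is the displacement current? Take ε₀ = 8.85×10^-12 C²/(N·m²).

1.09×10^-3 A

The displacement current is ε₀ times dΦ_E/dt = ε₀ A dE/dt = (8.85×10^-12)(8.825×10^-3)(1.40×10^10) = 1.09×10^-3 A.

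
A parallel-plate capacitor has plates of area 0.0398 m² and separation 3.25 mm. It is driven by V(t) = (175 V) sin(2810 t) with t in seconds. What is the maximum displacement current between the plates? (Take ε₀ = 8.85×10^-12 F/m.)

5.33×10^-5 A

(dE/dt)_max = V₀ω/d = 1.513×10^8 V/(m·s); ω = 2810 rad/s.
I_d,max = ε₀ A (dE/dt)_max = (8.85×10^-12)(0.0398)(1.513×10^8) = 5.33×10^-5 A.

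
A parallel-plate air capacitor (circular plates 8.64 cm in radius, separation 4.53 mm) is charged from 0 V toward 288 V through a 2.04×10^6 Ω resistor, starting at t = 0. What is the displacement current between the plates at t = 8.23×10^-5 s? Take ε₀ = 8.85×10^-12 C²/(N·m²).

5.85×10^-5 A

C = ε₀A/d = (8.85×10^-12)(0.02345)/(4.53×10^-3) = 4.581×10^-11 F and τ = RC = 9.345×10^-5 s. I_d in the gap equals the RC charging current.
I_d(t) = (V₀/R) e^(−t/τ) = 1.412×10^-4 · e^(−0.8807) = 5.85×10^-5 A.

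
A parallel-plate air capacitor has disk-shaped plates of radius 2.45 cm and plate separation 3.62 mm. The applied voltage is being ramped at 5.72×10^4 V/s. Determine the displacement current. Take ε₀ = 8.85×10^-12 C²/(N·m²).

E = V/d so dE/dt = (dV/dt)/d = 1.580×10^7 V/(m·s), and I_d = ε₀ A dE/dt = (8.85×10^-12)(1.886×10^-3)(1.580×10^7) = 2.64×10^-7 A.

2.64×10^-7 A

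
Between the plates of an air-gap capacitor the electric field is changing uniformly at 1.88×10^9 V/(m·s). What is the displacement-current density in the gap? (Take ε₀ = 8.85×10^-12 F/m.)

J_d = ε₀ ∂E/∂t, so J_d = 0.0166 A/m².

0.0166 A/m²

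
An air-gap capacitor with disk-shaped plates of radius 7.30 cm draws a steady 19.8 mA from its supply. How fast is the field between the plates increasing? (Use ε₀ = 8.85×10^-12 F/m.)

By continuity, I_d in the gap equals the 19.8 mA flowing in the wire.
Then dE/dt = I_d/(ε₀A) = 1.34×10^11 V/(m·s).

1.34×10^11 V/(m·s)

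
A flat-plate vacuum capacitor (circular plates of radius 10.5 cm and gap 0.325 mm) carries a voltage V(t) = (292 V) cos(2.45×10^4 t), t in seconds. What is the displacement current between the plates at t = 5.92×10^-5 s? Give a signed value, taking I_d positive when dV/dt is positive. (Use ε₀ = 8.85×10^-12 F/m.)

-6.70×10^-3 A

dV/dt = (292)(2.45×10^4)·−sin(1.4504) = -7.102×10^6 V/s.
I_d = C dV/dt with C = ε₀A/d = (8.85×10^-12)(0.03464)/(3.25×10^-4) = 9.433×10^-10 F, so I_d = (9.433×10^-10)(-7.102×10^6) = -6.70×10^-3 A.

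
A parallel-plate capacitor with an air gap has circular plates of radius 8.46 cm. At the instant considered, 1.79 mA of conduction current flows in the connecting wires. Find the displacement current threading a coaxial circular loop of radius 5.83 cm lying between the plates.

8.50×10^-4 A

By continuity the displacement current in the gap matches the conduction current: I_d = 1.79×10^-3 A.
Since J_d is uniform, the enclosed fraction is (r/R)² = 0.4749, giving I_d,enc = 8.50×10^-4 A.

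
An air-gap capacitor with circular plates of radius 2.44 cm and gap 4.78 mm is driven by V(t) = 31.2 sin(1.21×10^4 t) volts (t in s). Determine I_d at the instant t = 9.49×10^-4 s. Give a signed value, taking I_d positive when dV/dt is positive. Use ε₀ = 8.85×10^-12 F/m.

6.12×10^-7 A

dV/dt = (31.2)(1.21×10^4)·cos(11.4829) = 1.768×10^5 V/s.
I_d = C dV/dt with C = ε₀A/d = (8.85×10^-12)(1.870×10^-3)/(4.78×10^-3) = 3.462×10^-12 F, so I_d = (3.462×10^-12)(1.768×10^5) = 6.12×10^-7 A.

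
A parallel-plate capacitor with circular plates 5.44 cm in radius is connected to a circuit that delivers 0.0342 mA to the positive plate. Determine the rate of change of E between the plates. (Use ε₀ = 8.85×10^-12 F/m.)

4.16×10^8 V/(m·s)

Charge continuity gives I_d = I = 3.42×10^-5 A between the plates.
Then dE/dt = I_d/(ε₀A) = 4.16×10^8 V/(m·s).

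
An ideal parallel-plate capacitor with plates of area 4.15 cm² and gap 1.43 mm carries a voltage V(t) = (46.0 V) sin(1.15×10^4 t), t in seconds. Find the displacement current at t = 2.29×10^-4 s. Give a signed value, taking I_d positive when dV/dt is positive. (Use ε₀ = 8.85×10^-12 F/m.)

dE/dt = (V₀ω/d)·cos(ωt) with ωt = 2.6335 rad: (46.0)(1.15×10^4)(-0.8737)/(1.43×10^-3) = -3.232×10^8 V/(m·s).
I_d = ε₀ A dE/dt = (8.85×10^-12)(4.15×10^-4)(-3.232×10^8) = -1.19×10^-6 A.

-1.19×10^-6 A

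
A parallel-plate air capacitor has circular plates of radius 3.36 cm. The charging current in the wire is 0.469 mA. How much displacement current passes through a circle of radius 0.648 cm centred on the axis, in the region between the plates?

Between the plates the displacement current equals the wire current: I_d = 0.469 mA = 4.69×10^-4 A.
The field is uniform, so I_d,enc = I_d (r/R)² = (4.69×10^-4)(0.648/3.36)² = 1.74×10^-5 A.

1.74×10^-5 A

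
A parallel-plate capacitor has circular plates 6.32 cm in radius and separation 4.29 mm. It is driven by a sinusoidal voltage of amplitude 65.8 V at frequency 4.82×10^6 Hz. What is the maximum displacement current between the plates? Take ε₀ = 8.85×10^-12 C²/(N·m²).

0.0516 A

C = ε₀A/d = (8.85×10^-12)(0.01255)/(4.29×10^-3) = 2.589×10^-11 F; ω = 2πf = 3.028×10^7 rad/s.
I_d = C dV/dt, so |I_d|_max = C V₀ ω = (2.589×10^-11)(65.8)(3.028×10^7) = 0.0516 A.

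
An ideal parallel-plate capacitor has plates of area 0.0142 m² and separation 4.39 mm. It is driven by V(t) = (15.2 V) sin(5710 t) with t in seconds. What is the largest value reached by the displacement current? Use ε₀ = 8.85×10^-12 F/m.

2.48×10^-6 A

The displacement current equals the conduction current C dV/dt, which peaks at C V₀ ω.
With C = ε₀A/d = (8.85×10^-12)(0.0142)/(4.39×10^-3) = 2.863×10^-11 F and ω = 5710 rad/s, I_d,max = (2.863×10^-11)(15.2)(5710) = 2.48×10^-6 A.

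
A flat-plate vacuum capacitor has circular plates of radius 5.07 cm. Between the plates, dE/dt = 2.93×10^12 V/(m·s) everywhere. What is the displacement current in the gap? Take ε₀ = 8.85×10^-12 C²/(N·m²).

With a uniform field, Φ_E = EA, so I_d = ε₀ A dE/dt = 0.209 A.

0.209 A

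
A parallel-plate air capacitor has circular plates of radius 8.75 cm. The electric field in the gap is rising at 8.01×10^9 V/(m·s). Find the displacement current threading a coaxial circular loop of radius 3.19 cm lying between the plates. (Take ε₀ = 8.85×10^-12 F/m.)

Through the whole plate area (πR² = 0.02405 m²), I_d = ε₀ πR² dE/dt = 1.705×10^-3 A.
The field is uniform, so I_d,enc = I_d (r/R)² = (1.705×10^-3)(3.19/8.75)² = 2.27×10^-4 A.

2.27×10^-4 A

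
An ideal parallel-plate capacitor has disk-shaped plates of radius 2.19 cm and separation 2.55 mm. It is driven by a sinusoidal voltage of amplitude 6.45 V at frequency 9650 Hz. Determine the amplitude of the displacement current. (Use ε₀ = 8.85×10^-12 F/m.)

2.05×10^-6 A

C = ε₀A/d = (8.85×10^-12)(1.507×10^-3)/(2.55×10^-3) = 5.230×10^-12 F; ω = 2πf = 6.063×10^4 rad/s.
I_d = C dV/dt, so |I_d|_max = C V₀ ω = (5.230×10^-12)(6.45)(6.063×10^4) = 2.05×10^-6 A.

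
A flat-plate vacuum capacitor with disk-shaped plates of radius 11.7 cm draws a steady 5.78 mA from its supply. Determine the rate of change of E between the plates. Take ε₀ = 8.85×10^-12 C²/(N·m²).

The displacement current between the plates equals the conduction current, I_d = 5.78 mA.
Inverting I_d = ε₀ A dE/dt gives dE/dt = 5.78×10^-3 / (8.85×10^-12 · 0.04301) = 1.52×10^10 V/(m·s).

1.52×10^10 V/(m·s)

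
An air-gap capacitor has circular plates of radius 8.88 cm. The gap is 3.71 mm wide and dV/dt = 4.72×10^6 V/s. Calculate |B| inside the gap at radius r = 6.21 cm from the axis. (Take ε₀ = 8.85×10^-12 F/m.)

4.39×10^-10 T

With E = V/d, dE/dt = 1.272×10^9 V/(m·s) and πR² = 0.02477 m², giving I_d = ε₀ πR² dE/dt = 2.788×10^-4 A.
∮B·dl = μ₀ I_d,enc with I_d,enc = I_d r²/R² = 1.363×10^-4 A; so B = μ₀ I_d,enc/(2πr) = 4.39×10^-10 T.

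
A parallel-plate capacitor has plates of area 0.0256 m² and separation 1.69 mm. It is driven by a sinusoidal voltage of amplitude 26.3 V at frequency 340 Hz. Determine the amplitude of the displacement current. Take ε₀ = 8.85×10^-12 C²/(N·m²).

7.53×10^-6 A

(dE/dt)_max = V₀ω/d = 3.324×10^7 V/(m·s); ω = 2πf = 2136 rad/s.
I_d,max = ε₀ A (dE/dt)_max = (8.85×10^-12)(0.0256)(3.324×10^7) = 7.53×10^-6 A.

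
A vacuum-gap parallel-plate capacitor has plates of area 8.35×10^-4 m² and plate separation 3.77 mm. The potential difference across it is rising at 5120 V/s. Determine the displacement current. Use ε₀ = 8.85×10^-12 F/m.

1.00×10^-8 A

C = ε₀A/d = (8.85×10^-12)(8.35×10^-4)/(3.77×10^-3) = 1.960×10^-12 F.
I_d = C dV/dt = (1.960×10^-12)(5120) = 1.00×10^-8 A.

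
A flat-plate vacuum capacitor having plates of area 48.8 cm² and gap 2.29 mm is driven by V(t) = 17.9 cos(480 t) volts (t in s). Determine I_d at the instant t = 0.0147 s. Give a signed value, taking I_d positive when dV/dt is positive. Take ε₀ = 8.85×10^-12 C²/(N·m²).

-1.13×10^-7 A

C = ε₀A/d = (8.85×10^-12)(4.88×10^-3)/(2.29×10^-3) = 1.886×10^-11 F. dV/dt = V₀ω·−sin(ωt); at ωt = 7.056 rad this factor is -0.6982.
I_d = C dV/dt = (1.886×10^-11)(17.9)(480)(-0.6982) = -1.13×10^-7 A.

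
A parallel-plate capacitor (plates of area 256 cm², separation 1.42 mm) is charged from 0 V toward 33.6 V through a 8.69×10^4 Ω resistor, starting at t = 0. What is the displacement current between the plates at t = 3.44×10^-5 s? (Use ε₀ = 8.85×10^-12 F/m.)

C = ε₀A/d = (8.85×10^-12)(0.0256)/(1.42×10^-3) = 1.595×10^-10 F, so τ = RC = 1.386×10^-5 s.
The conduction current is I(t) = (V₀/R) e^(−t/τ), and the displacement current between the plates equals it.
t/τ = 2.482; I_d = (33.6/8.69×10^4) · e^(−2.482) = (3.867×10^-4)(0.08358) = 3.23×10^-5 A.

3.23×10^-5 A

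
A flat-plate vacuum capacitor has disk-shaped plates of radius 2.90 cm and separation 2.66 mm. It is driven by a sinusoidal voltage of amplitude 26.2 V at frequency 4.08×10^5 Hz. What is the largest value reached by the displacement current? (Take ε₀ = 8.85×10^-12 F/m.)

C = ε₀A/d = (8.85×10^-12)(2.642×10^-3)/(2.66×10^-3) = 8.790×10^-12 F; ω = 2πf = 2.564×10^6 rad/s.
I_d = C dV/dt, so |I_d|_max = C V₀ ω = (8.790×10^-12)(26.2)(2.564×10^6) = 5.90×10^-4 A.

5.90×10^-4 A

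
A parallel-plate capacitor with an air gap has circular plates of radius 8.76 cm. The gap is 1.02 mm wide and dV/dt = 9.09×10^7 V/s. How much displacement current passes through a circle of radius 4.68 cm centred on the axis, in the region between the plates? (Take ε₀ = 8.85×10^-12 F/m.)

5.43×10^-3 A

dE/dt = (dV/dt)/d = 8.912×10^10 V/(m·s); I_d = ε₀(πR²)(dE/dt) = (8.85×10^-12)(0.02411)(8.912×10^10) = 0.01902 A.
The field is uniform, so I_d,enc = I_d (r/R)² = (0.01902)(4.68/8.76)² = 5.43×10^-3 A.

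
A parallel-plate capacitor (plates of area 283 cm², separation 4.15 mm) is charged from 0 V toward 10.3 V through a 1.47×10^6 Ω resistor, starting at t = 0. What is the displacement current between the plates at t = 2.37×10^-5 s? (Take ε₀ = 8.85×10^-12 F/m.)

C = ε₀A/d = (8.85×10^-12)(0.0283)/(4.15×10^-3) = 6.035×10^-11 F and τ = RC = 8.871×10^-5 s. I_d in the gap equals the RC charging current.
I_d(t) = (V₀/R) e^(−t/τ) = 7.007×10^-6 · e^(−0.2672) = 5.36×10^-6 A.

5.36×10^-6 A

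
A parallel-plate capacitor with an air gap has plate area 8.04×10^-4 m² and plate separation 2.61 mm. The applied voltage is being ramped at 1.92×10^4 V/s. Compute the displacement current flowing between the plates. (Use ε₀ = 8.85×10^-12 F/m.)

C = ε₀A/d = (8.85×10^-12)(8.04×10^-4)/(2.61×10^-3) = 2.726×10^-12 F.
I_d = C dV/dt = (2.726×10^-12)(1.92×10^4) = 5.23×10^-8 A.

5.23×10^-8 A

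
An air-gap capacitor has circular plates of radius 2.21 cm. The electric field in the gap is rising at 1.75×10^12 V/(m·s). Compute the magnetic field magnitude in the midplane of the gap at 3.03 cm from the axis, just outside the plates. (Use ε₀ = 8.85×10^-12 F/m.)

Total displacement current: I_d = ε₀(πR²)(dE/dt) = (8.85×10^-12)(1.534×10^-3)(1.75×10^12) = 0.02376 A.
With r > R the enclosed displacement current is the full I_d; B = μ₀ I_d / (2πr) = 1.57×10^-7 T.

1.57×10^-7 T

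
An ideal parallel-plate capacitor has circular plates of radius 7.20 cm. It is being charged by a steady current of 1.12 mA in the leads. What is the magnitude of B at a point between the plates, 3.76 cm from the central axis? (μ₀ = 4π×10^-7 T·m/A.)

1.62×10^-9 T

No conduction current crosses the gap, so I_d there equals the 1.12×10^-3 A in the leads.
For r < R the Ampère–Maxwell law gives B(2πr) = μ₀ I_d (r²/R²), so B = μ₀ I_d r/(2πR²) = (4π×10^-7)(1.12×10^-3)(0.0376)/(2π·0.0720²) = 1.62×10^-9 T.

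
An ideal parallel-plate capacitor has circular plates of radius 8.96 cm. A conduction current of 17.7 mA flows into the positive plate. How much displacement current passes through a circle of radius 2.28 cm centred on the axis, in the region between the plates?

By continuity the displacement current in the gap matches the conduction current: I_d = 0.0177 A.
Since J_d is uniform, the enclosed fraction is (r/R)² = 0.06475, giving I_d,enc = 1.15×10^-3 A.

1.15×10^-3 A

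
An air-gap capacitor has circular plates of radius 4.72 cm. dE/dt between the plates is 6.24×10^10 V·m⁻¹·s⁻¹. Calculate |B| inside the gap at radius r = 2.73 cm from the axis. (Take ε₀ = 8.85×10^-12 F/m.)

Through the whole plate area (πR² = 6.999×10^-3 m²), I_d = ε₀ πR² dE/dt = 3.865×10^-3 A.
An Ampèrian loop of radius r encloses a fraction (r/R)² of I_d. Then B·2πr = μ₀ I_d (r/R)², giving B = μ₀ I_d r/(2πR²) = 9.47×10^-9 T.

9.47×10^-9 T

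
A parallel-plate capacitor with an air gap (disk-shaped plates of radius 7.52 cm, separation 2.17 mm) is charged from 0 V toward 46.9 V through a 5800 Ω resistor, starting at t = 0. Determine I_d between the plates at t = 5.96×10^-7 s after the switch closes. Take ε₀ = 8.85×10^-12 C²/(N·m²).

With C = ε₀A/d = (8.85×10^-12)(0.01777)/(2.17×10^-3) = 7.247×10^-11 F, the time constant is τ = RC = 4.203×10^-7 s, so t/τ = 1.418 and e^(−t/τ) = 0.2422.
I_d = I_cond = (V₀/R) e^(−t/τ) = (8.086×10^-3)(0.2422) = 1.96×10^-3 A.

1.96×10^-3 A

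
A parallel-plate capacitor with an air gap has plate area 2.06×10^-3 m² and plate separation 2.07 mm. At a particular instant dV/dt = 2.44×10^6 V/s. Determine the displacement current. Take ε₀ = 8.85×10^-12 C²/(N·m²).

C = ε₀A/d = (8.85×10^-12)(2.06×10^-3)/(2.07×10^-3) = 8.807×10^-12 F.
I_d = C dV/dt = (8.807×10^-12)(2.44×10^6) = 2.15×10^-5 A.

2.15×10^-5 A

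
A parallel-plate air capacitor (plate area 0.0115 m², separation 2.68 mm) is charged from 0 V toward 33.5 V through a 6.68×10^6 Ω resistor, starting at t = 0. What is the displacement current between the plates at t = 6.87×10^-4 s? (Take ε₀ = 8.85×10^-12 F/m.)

3.34×10^-7 A

C = ε₀A/d = (8.85×10^-12)(0.0115)/(2.68×10^-3) = 3.798×10^-11 F, so τ = RC = 2.537×10^-4 s.
The conduction current is I(t) = (V₀/R) e^(−t/τ), and the displacement current between the plates equals it.
t/τ = 2.708; I_d = (33.5/6.68×10^6) · e^(−2.708) = (5.015×10^-6)(0.06667) = 3.34×10^-7 A.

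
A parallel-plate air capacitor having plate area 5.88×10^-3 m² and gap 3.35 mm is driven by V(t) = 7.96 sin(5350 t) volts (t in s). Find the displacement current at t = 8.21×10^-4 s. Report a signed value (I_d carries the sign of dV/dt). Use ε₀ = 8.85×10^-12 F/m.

-2.08×10^-7 A

dE/dt = (V₀ω/d)·cos(ωt) with ωt = 4.39235 rad: (7.96)(5350)(-0.3146)/(3.35×10^-3) = -3.999×10^6 V/(m·s).
I_d = ε₀ A dE/dt = (8.85×10^-12)(5.88×10^-3)(-3.999×10^6) = -2.08×10^-7 A.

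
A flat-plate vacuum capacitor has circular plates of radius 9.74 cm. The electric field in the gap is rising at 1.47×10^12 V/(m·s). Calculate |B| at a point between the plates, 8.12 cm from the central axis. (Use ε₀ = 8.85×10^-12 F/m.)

Total displacement current: I_d = ε₀(πR²)(dE/dt) = (8.85×10^-12)(0.02980)(1.47×10^12) = 0.3877 A.
An Ampèrian loop of radius r encloses a fraction (r/R)² of I_d. Then B·2πr = μ₀ I_d (r/R)², giving B = μ₀ I_d r/(2πR²) = 6.64×10^-7 T.

6.64×10^-7 T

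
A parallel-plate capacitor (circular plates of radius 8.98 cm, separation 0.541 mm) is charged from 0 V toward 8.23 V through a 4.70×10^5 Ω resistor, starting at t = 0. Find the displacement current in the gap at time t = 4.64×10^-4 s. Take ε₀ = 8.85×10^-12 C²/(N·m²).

With C = ε₀A/d = (8.85×10^-12)(0.02533)/(5.41×10^-4) = 4.144×10^-10 F, the time constant is τ = RC = 1.948×10^-4 s, so t/τ = 2.382 and e^(−t/τ) = 0.09237.
I_d = I_cond = (V₀/R) e^(−t/τ) = (1.751×10^-5)(0.09237) = 1.62×10^-6 A.

1.62×10^-6 A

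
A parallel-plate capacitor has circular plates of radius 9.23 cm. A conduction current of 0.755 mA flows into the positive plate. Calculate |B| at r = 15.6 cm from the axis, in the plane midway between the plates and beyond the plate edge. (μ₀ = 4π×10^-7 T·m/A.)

By continuity the displacement current in the gap matches the conduction current: I_d = 7.55×10^-4 A.
For r ≥ R the full I_d is enclosed: B = μ₀ I_d/(2πr) = (4π×10^-7)(7.55×10^-4)/(2π·0.156) = 9.68×10^-10 T.

9.68×10^-10 T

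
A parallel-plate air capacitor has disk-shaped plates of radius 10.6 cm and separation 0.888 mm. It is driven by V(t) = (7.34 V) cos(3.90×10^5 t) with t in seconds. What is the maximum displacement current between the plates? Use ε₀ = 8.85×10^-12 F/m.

C = ε₀A/d = (8.85×10^-12)(0.03530)/(8.88×10^-4) = 3.518×10^-10 F; ω = 3.90×10^5 rad/s.
I_d = C dV/dt, so |I_d|_max = C V₀ ω = (3.518×10^-10)(7.34)(3.90×10^5) = 1.01×10^-3 A.

1.01×10^-3 A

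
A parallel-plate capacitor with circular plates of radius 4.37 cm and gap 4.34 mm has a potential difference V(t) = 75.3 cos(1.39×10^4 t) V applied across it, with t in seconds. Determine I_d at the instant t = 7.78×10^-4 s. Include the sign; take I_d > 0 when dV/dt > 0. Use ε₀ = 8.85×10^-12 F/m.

C = ε₀A/d = (8.85×10^-12)(5.999×10^-3)/(4.34×10^-3) = 1.223×10^-11 F. dV/dt = V₀ω·−sin(ωt); at ωt = 10.8142 rad this factor is 0.9836.
I_d = C dV/dt = (1.223×10^-11)(75.3)(1.39×10^4)(0.9836) = 1.26×10^-5 A.

1.26×10^-5 A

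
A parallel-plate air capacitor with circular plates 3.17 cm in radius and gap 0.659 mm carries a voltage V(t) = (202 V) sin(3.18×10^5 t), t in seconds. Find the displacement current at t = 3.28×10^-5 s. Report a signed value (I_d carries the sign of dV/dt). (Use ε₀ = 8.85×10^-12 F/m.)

-1.46×10^-3 A

dV/dt = (202)(3.18×10^5)·cos(10.4304) = -3.440×10^7 V/s.
I_d = C dV/dt with C = ε₀A/d = (8.85×10^-12)(3.157×10^-3)/(6.59×10^-4) = 4.240×10^-11 F, so I_d = (4.240×10^-11)(-3.440×10^7) = -1.46×10^-3 A.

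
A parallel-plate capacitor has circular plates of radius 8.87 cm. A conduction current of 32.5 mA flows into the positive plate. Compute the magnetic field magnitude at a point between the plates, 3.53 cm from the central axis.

2.92×10^-8 T

By continuity the displacement current in the gap matches the conduction current: I_d = 0.0325 A.
For r < R the Ampère–Maxwell law gives B(2πr) = μ₀ I_d (r²/R²), so B = μ₀ I_d r/(2πR²) = (4π×10^-7)(0.0325)(0.0353)/(2π·0.0887²) = 2.92×10^-8 T.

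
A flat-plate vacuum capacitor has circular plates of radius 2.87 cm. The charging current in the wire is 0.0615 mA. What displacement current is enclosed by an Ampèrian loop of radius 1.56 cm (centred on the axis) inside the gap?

1.82×10^-5 A

No conduction current crosses the gap, so I_d there equals the 6.15×10^-5 A in the leads.
The field is uniform, so I_d,enc = I_d (r/R)² = (6.15×10^-5)(1.56/2.87)² = 1.82×10^-5 A.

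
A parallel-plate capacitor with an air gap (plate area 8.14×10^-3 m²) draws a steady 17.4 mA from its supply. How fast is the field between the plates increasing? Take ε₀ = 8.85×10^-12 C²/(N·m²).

The displacement current between the plates equals the conduction current, I_d = 17.4 mA.
Since I_d = ε₀ A dE/dt, dE/dt = I_d/(ε₀A) = (0.0174)/((8.85×10^-12)(8.14×10^-3)) = 2.42×10^11 V/(m·s).

2.42×10^11 V/(m·s)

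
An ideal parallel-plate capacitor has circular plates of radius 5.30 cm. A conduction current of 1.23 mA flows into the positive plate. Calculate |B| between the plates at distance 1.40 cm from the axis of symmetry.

1.23×10^-9 T

By continuity the displacement current in the gap matches the conduction current: I_d = 1.23×10^-3 A.
An Ampèrian loop of radius r encloses a fraction (r/R)² of I_d. Then B·2πr = μ₀ I_d (r/R)², giving B = μ₀ I_d r/(2πR²) = 1.23×10^-9 T.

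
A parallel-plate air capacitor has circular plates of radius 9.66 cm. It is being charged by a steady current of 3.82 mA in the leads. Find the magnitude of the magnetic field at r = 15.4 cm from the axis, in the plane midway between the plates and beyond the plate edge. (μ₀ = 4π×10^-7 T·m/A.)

4.96×10^-9 T

By continuity the displacement current in the gap matches the conduction current: I_d = 3.82×10^-3 A.
For r ≥ R the full I_d is enclosed: B = μ₀ I_d/(2πr) = (4π×10^-7)(3.82×10^-3)/(2π·0.154) = 4.96×10^-9 T.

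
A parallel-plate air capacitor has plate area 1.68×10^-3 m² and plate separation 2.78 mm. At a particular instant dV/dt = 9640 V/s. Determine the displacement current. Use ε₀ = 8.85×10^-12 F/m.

The displacement current equals the charging current C dV/dt. With C = ε₀A/d = (8.85×10^-12)(1.68×10^-3)/(2.78×10^-3) = 5.348×10^-12 F, I_d = (5.348×10^-12)(9640) = 5.16×10^-8 A.

5.16×10^-8 A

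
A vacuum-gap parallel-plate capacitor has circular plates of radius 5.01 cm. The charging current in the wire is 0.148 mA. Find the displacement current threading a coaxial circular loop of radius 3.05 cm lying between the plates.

5.49×10^-5 A

Between the plates the displacement current equals the wire current: I_d = 0.148 mA = 1.48×10^-4 A.
The field is uniform, so I_d,enc = I_d (r/R)² = (1.48×10^-4)(3.05/5.01)² = 5.49×10^-5 A.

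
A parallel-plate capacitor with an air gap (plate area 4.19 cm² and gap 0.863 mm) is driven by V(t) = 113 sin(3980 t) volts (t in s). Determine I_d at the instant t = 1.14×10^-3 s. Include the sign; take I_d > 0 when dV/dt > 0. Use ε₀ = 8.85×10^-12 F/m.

-3.37×10^-7 A

dE/dt = (V₀ω/d)·cos(ωt) with ωt = 4.5372 rad: (113)(3980)(-0.1743)/(8.63×10^-4) = -9.083×10^7 V/(m·s).
I_d = ε₀ A dE/dt = (8.85×10^-12)(4.19×10^-4)(-9.083×10^7) = -3.37×10^-7 A.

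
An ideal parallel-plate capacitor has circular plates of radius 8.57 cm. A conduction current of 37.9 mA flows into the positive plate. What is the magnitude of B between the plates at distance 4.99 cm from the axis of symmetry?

5.15×10^-8 T

Between the plates the displacement current equals the wire current: I_d = 37.9 mA = 0.0379 A.
∮B·dl = μ₀ I_d,enc with I_d,enc = I_d r²/R² = 0.01285 A; so B = μ₀ I_d,enc/(2πr) = 5.15×10^-8 T.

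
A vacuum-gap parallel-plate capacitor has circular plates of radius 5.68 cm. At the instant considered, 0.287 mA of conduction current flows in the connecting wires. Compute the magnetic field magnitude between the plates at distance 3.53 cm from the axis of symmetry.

6.28×10^-10 T

By continuity the displacement current in the gap matches the conduction current: I_d = 2.87×10^-4 A.
An Ampèrian loop of radius r encloses a fraction (r/R)² of I_d. Then B·2πr = μ₀ I_d (r/R)², giving B = μ₀ I_d r/(2πR²) = 6.28×10^-10 T.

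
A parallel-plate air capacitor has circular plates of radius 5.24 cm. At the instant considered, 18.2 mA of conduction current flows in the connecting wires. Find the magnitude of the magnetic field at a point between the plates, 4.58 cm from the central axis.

6.07×10^-8 T

No conduction current crosses the gap, so I_d there equals the 0.0182 A in the leads.
For r < R the Ampère–Maxwell law gives B(2πr) = μ₀ I_d (r²/R²), so B = μ₀ I_d r/(2πR²) = (4π×10^-7)(0.0182)(0.0458)/(2π·0.0524²) = 6.07×10^-8 T.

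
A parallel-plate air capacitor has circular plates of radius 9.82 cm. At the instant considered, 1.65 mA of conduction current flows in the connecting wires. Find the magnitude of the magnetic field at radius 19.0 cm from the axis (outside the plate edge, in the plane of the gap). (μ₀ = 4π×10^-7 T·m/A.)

By continuity the displacement current in the gap matches the conduction current: I_d = 1.65×10^-3 A.
Outside the plates the loop encloses all of I_d, so B·2πr = μ₀ I_d and B = 1.74×10^-9 T.

1.74×10^-9 T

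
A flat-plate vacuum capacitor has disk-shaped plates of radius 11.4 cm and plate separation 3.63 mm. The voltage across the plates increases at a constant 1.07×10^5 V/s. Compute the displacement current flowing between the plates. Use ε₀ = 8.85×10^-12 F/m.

1.07×10^-5 A

The displacement current equals the charging current C dV/dt. With C = ε₀A/d = (8.85×10^-12)(0.04083)/(3.63×10^-3) = 9.954×10^-11 F, I_d = (9.954×10^-11)(1.07×10^5) = 1.07×10^-5 A.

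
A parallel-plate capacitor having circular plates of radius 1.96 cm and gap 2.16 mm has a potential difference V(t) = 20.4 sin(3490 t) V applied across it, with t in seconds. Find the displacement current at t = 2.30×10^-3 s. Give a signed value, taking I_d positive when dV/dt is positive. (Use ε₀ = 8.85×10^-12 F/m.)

C = ε₀A/d = (8.85×10^-12)(1.207×10^-3)/(2.16×10^-3) = 4.945×10^-12 F. dV/dt = V₀ω·cos(ωt); at ωt = 8.027 rad this factor is -0.1722.
I_d = C dV/dt = (4.945×10^-12)(20.4)(3490)(-0.1722) = -6.06×10^-8 A.

-6.06×10^-8 A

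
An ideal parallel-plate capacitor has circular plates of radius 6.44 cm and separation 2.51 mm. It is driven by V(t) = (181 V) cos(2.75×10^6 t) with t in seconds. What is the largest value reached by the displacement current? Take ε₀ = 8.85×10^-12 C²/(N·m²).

0.0229 A

The displacement current equals the conduction current C dV/dt, which peaks at C V₀ ω.
With C = ε₀A/d = (8.85×10^-12)(0.01303)/(2.51×10^-3) = 4.594×10^-11 F and ω = 2.75×10^6 rad/s, I_d,max = (4.594×10^-11)(181)(2.75×10^6) = 0.0229 A.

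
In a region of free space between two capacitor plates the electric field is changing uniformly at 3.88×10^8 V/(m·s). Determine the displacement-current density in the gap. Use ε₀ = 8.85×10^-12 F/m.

J_d = ε₀ dE/dt = (8.85×10^-12)(3.88×10^8) = 3.43×10^-3 A/m².

3.43×10^-3 A/m²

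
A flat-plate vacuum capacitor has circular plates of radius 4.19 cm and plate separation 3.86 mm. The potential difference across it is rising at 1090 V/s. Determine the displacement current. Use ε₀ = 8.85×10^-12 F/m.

The displacement current equals the charging current C dV/dt. With C = ε₀A/d = (8.85×10^-12)(5.515×10^-3)/(3.86×10^-3) = 1.264×10^-11 F, I_d = (1.264×10^-11)(1090) = 1.38×10^-8 A.

1.38×10^-8 A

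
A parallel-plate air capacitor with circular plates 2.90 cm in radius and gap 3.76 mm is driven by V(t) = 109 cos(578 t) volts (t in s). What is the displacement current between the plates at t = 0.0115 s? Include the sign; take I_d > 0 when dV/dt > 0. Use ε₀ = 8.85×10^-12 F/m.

C = ε₀A/d = (8.85×10^-12)(2.642×10^-3)/(3.76×10^-3) = 6.219×10^-12 F. dV/dt = V₀ω·−sin(ωt); at ωt = 6.647 rad this factor is -0.3558.
I_d = C dV/dt = (6.219×10^-12)(109)(578)(-0.3558) = -1.39×10^-7 A.

-1.39×10^-7 A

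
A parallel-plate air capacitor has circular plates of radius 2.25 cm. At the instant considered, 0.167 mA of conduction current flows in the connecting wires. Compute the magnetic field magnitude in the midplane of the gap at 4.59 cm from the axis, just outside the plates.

No conduction current crosses the gap, so I_d there equals the 1.67×10^-4 A in the leads.
Outside the plates the loop encloses all of I_d, so B·2πr = μ₀ I_d and B = 7.28×10^-10 T.

7.28×10^-10 T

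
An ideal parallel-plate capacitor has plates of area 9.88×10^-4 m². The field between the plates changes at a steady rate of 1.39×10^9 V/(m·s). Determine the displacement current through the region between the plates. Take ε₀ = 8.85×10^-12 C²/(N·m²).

1.22×10^-5 A

I_d = ε₀ A (dE/dt) = (8.85×10^-12)(9.88×10^-4 m²)(1.39×10^9) = 1.22×10^-5 A.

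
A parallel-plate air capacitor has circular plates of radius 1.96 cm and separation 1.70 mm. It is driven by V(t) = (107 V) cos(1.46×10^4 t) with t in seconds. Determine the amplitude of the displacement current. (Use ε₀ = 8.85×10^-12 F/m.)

9.82×10^-6 A

The displacement current equals the conduction current C dV/dt, which peaks at C V₀ ω.
With C = ε₀A/d = (8.85×10^-12)(1.207×10^-3)/(1.70×10^-3) = 6.284×10^-12 F and ω = 1.46×10^4 rad/s, I_d,max = (6.284×10^-12)(107)(1.46×10^4) = 9.82×10^-6 A.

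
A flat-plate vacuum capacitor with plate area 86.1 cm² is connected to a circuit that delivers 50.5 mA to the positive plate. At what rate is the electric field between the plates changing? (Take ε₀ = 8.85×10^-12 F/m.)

6.63×10^11 V/(m·s)

By continuity, I_d in the gap equals the 50.5 mA flowing in the wire.
Inverting I_d = ε₀ A dE/dt gives dE/dt = 0.0505 / (8.85×10^-12 · 8.61×10^-3) = 6.63×10^11 V/(m·s).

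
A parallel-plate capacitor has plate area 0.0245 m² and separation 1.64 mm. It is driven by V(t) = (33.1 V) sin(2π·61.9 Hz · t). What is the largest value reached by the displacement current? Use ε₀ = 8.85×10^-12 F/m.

(dE/dt)_max = V₀ω/d = 7.849×10^6 V/(m·s); ω = 2πf = 388.9 rad/s.
I_d,max = ε₀ A (dE/dt)_max = (8.85×10^-12)(0.0245)(7.849×10^6) = 1.70×10^-6 A.

1.70×10^-6 A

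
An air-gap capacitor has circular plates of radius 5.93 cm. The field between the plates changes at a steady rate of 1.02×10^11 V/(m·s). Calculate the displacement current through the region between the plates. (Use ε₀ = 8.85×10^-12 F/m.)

9.97×10^-3 A

I_d = ε₀ A (dE/dt) = (8.85×10^-12)(0.01105 m²)(1.02×10^11) = 9.97×10^-3 A.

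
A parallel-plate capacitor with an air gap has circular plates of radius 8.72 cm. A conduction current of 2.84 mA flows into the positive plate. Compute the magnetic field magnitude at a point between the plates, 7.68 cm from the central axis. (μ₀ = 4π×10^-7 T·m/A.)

5.74×10^-9 T

No conduction current crosses the gap, so I_d there equals the 2.84×10^-3 A in the leads.
For r < R the Ampère–Maxwell law gives B(2πr) = μ₀ I_d (r²/R²), so B = μ₀ I_d r/(2πR²) = (4π×10^-7)(2.84×10^-3)(0.0768)/(2π·0.0872²) = 5.74×10^-9 T.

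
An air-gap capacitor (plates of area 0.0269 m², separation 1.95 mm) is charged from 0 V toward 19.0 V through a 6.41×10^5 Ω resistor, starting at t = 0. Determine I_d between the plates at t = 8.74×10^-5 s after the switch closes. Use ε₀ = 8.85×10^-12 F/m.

C = ε₀A/d = (8.85×10^-12)(0.0269)/(1.95×10^-3) = 1.221×10^-10 F, so τ = RC = 7.827×10^-5 s.
The conduction current is I(t) = (V₀/R) e^(−t/τ), and the displacement current between the plates equals it.
t/τ = 1.117; I_d = (19.0/6.41×10^5) · e^(−1.117) = (2.964×10^-5)(0.3273) = 9.70×10^-6 A.

9.70×10^-6 A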